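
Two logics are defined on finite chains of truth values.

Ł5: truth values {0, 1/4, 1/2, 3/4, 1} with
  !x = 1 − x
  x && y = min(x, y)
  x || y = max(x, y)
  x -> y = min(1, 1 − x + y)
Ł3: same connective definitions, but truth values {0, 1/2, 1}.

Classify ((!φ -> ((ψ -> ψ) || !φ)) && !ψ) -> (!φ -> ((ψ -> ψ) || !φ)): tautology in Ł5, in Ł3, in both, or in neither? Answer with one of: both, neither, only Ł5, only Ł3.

In Ł5: every assignment gives 1 — tautology.
In Ł3: every assignment gives 1 — tautology.

both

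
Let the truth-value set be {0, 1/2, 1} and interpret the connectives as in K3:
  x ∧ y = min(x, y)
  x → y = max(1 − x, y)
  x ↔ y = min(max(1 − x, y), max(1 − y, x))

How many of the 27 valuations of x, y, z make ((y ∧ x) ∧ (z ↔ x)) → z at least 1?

value 1: 21 assignments (counts)
value 1/2: 6 assignments
So 21 of the 27 assignments meet the threshold.

21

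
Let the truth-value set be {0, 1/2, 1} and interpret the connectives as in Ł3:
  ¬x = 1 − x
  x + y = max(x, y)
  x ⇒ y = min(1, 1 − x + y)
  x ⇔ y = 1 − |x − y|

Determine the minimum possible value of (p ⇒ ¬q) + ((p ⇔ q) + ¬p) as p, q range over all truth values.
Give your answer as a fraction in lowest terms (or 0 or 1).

1/2

Take p = 1/2, q = 1:
¬q = ¬1 = 0
p ⇒ ¬q = 1/2 ⇒ 0 = 1/2
p ⇔ q = 1/2 ⇔ 1 = 1/2
¬p = ¬1/2 = 1/2
(p ⇔ q) + ¬p = 1/2 + 1/2 = 1/2
(p ⇒ ¬q) + ((p ⇔ q) + ¬p) = 1/2 + 1/2 = 1/2
No assignment yields a value below 1/2, so this is the minimum.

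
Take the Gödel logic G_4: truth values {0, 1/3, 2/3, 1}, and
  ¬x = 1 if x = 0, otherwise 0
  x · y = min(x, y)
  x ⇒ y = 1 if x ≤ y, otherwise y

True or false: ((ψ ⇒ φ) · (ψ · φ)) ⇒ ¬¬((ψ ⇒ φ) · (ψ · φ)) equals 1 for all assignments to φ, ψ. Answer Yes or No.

φ = 0, ψ = 0 ↦ 1
φ = 0, ψ = 1/3 ↦ 1
φ = 0, ψ = 2/3 ↦ 1
φ = 0, ψ = 1 ↦ 1
φ = 1/3, ψ = 0 ↦ 1
φ = 1/3, ψ = 1/3 ↦ 1
φ = 1/3, ψ = 2/3 ↦ 1
φ = 1/3, ψ = 1 ↦ 1
φ = 2/3, ψ = 0 ↦ 1
φ = 2/3, ψ = 1/3 ↦ 1
φ = 2/3, ψ = 2/3 ↦ 1
φ = 2/3, ψ = 1 ↦ 1
φ = 1, ψ = 0 ↦ 1
φ = 1, ψ = 1/3 ↦ 1
φ = 1, ψ = 2/3 ↦ 1
φ = 1, ψ = 1 ↦ 1
Every assignment gives a value ≥ 1.

Yes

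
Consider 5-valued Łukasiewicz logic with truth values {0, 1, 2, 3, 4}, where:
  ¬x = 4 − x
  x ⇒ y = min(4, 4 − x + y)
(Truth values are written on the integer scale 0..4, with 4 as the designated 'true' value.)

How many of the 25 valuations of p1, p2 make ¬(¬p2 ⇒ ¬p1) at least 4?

value 4: 1 assignment (counts)
value 3: 2 assignments
value 2: 3 assignments
value 1: 4 assignments
value 0: 15 assignments
So 1 of the 25 assignments meets the threshold.

1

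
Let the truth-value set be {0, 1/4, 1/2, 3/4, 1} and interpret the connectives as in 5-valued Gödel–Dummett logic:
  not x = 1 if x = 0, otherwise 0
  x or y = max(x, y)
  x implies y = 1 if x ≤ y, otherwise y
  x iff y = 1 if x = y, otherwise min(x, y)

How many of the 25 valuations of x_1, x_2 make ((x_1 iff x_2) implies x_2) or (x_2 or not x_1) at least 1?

22

value 1: 22 assignments (counts)
value 3/4: 1 assignment
value 1/2: 1 assignment
value 1/4: 1 assignment
So 22 of the 25 assignments meet the threshold.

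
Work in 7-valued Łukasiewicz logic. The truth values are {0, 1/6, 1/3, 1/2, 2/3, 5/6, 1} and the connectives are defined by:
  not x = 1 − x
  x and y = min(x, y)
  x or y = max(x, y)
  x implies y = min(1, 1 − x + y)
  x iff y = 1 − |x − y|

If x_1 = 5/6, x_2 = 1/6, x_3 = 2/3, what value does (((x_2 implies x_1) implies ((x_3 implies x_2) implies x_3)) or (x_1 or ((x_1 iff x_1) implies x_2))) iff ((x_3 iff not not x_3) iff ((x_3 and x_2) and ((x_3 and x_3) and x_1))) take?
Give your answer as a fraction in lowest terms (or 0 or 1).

x_2 implies x_1 = 1/6 implies 5/6 = 1
x_3 implies x_2 = 2/3 implies 1/6 = 1/2
(x_3 implies x_2) implies x_3 = 1/2 implies 2/3 = 1
(x_2 implies x_1) implies ((x_3 implies x_2) implies x_3) = 1 implies 1 = 1
x_1 iff x_1 = 5/6 iff 5/6 = 1
(x_1 iff x_1) implies x_2 = 1 implies 1/6 = 1/6
x_1 or ((x_1 iff x_1) implies x_2) = 5/6 or 1/6 = 5/6
((x_2 implies x_1) implies ((x_3 implies x_2) implies x_3)) or (x_1 or ((x_1 iff x_1) implies x_2)) = 1 or 5/6 = 1
not x_3 = not 2/3 = 1/3
not not x_3 = not 1/3 = 2/3
x_3 iff not not x_3 = 2/3 iff 2/3 = 1
x_3 and x_2 = 2/3 and 1/6 = 1/6
x_3 and x_3 = 2/3 and 2/3 = 2/3
(x_3 and x_3) and x_1 = 2/3 and 5/6 = 2/3
(x_3 and x_2) and ((x_3 and x_3) and x_1) = 1/6 and 2/3 = 1/6
(x_3 iff not not x_3) iff ((x_3 and x_2) and ((x_3 and x_3) and x_1)) = 1 iff 1/6 = 1/6
(((x_2 implies x_1) implies ((x_3 implies x_2) implies x_3)) or (x_1 or ((x_1 iff x_1) implies x_2))) iff ((x_3 iff not not x_3) iff ((x_3 and x_2) and ((x_3 and x_3) and x_1))) = 1 iff 1/6 = 1/6

1/6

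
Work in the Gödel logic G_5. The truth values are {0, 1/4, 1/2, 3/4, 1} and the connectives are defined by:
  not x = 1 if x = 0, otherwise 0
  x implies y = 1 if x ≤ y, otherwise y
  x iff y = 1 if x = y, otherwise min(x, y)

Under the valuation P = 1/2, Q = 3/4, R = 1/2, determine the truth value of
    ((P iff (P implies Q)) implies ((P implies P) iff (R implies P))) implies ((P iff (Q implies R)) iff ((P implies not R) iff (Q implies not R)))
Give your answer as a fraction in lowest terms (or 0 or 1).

1

P implies Q = 1/2 implies 3/4 = 1
P iff (P implies Q) = 1/2 iff 1 = 1/2
P implies P = 1/2 implies 1/2 = 1
R implies P = 1/2 implies 1/2 = 1
(P implies P) iff (R implies P) = 1 iff 1 = 1
(P iff (P implies Q)) implies ((P implies P) iff (R implies P)) = 1/2 implies 1 = 1
Q implies R = 3/4 implies 1/2 = 1/2
P iff (Q implies R) = 1/2 iff 1/2 = 1
not R = not 1/2 = 0
P implies not R = 1/2 implies 0 = 0
not R = not 1/2 = 0
Q implies not R = 3/4 implies 0 = 0
(P implies not R) iff (Q implies not R) = 0 iff 0 = 1
(P iff (Q implies R)) iff ((P implies not R) iff (Q implies not R)) = 1 iff 1 = 1
((P iff (P implies Q)) implies ((P implies P) iff (R implies P))) implies ((P iff (Q implies R)) iff ((P implies not R) iff (Q implies not R))) = 1 implies 1 = 1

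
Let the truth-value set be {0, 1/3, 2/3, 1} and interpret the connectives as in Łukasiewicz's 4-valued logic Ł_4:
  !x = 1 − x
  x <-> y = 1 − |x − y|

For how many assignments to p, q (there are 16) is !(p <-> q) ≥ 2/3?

p = 0, q = 0 ↦ 0  <
p = 0, q = 1/3 ↦ 1/3  <
p = 0, q = 2/3 ↦ 2/3  ≥
p = 0, q = 1 ↦ 1  ≥
p = 1/3, q = 0 ↦ 1/3  <
p = 1/3, q = 1/3 ↦ 0  <
p = 1/3, q = 2/3 ↦ 1/3  <
p = 1/3, q = 1 ↦ 2/3  ≥
p = 2/3, q = 0 ↦ 2/3  ≥
p = 2/3, q = 1/3 ↦ 1/3  <
p = 2/3, q = 2/3 ↦ 0  <
p = 2/3, q = 1 ↦ 1/3  <
p = 1, q = 0 ↦ 1  ≥
p = 1, q = 1/3 ↦ 2/3  ≥
p = 1, q = 2/3 ↦ 1/3  <
p = 1, q = 1 ↦ 0  <
So 6 of the 16 assignments meet the threshold.

6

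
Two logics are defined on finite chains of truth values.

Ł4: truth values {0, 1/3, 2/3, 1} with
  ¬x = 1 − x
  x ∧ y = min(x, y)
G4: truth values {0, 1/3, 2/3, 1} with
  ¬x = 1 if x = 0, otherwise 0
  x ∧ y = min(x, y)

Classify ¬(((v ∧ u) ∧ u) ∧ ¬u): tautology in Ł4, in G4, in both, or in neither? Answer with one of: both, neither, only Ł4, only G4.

only G4

In Ł4: at u = 1/3, v = 1/3 the value is 2/3 — not a tautology.
In G4: every assignment gives 1 — tautology.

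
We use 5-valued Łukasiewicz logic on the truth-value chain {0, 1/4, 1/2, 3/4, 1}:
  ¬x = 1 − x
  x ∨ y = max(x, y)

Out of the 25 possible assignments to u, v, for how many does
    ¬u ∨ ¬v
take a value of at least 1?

9

value 1: 9 assignments (counts)
value 3/4: 7 assignments
value 1/2: 5 assignments
value 1/4: 3 assignments
value 0: 1 assignment
So 9 of the 25 assignments meet the threshold.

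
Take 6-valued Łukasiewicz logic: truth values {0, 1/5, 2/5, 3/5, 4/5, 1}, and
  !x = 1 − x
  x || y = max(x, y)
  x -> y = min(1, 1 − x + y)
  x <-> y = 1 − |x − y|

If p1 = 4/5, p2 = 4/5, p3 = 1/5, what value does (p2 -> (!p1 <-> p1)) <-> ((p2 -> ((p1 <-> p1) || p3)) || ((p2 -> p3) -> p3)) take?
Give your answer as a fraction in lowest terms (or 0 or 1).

3/5

!p1 = !4/5 = 1/5
!p1 <-> p1 = 1/5 <-> 4/5 = 2/5
p2 -> (!p1 <-> p1) = 4/5 -> 2/5 = 3/5
p1 <-> p1 = 4/5 <-> 4/5 = 1
(p1 <-> p1) || p3 = 1 || 1/5 = 1
p2 -> ((p1 <-> p1) || p3) = 4/5 -> 1 = 1
p2 -> p3 = 4/5 -> 1/5 = 2/5
(p2 -> p3) -> p3 = 2/5 -> 1/5 = 4/5
(p2 -> ((p1 <-> p1) || p3)) || ((p2 -> p3) -> p3) = 1 || 4/5 = 1
(p2 -> (!p1 <-> p1)) <-> ((p2 -> ((p1 <-> p1) || p3)) || ((p2 -> p3) -> p3)) = 3/5 <-> 1 = 3/5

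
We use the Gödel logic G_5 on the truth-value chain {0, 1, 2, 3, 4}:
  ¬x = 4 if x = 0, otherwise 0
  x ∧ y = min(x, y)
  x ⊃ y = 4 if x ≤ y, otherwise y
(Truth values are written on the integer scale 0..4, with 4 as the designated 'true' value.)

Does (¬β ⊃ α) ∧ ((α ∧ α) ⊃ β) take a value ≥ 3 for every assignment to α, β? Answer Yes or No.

Counterexample: take α = 0, β = 0.
¬β = ¬0 = 4
¬β ⊃ α = 4 ⊃ 0 = 0
α ∧ α = 0 ∧ 0 = 0
(α ∧ α) ⊃ β = 0 ⊃ 0 = 4
(¬β ⊃ α) ∧ ((α ∧ α) ⊃ β) = 0 ∧ 4 = 0
This gives 0, which is below 3.

No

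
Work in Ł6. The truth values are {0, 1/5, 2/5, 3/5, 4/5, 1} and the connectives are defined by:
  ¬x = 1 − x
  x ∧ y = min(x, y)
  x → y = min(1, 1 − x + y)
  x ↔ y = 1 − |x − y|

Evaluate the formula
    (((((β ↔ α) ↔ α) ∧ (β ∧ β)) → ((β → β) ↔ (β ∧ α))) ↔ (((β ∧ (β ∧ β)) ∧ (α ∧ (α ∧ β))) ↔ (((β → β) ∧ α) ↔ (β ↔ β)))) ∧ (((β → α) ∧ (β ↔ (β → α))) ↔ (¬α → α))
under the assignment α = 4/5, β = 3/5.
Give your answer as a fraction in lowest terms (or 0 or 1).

β ↔ α = 3/5 ↔ 4/5 = 4/5
(β ↔ α) ↔ α = 4/5 ↔ 4/5 = 1
β ∧ β = 3/5 ∧ 3/5 = 3/5
((β ↔ α) ↔ α) ∧ (β ∧ β) = 1 ∧ 3/5 = 3/5
β → β = 3/5 → 3/5 = 1
β ∧ α = 3/5 ∧ 4/5 = 3/5
(β → β) ↔ (β ∧ α) = 1 ↔ 3/5 = 3/5
(((β ↔ α) ↔ α) ∧ (β ∧ β)) → ((β → β) ↔ (β ∧ α)) = 3/5 → 3/5 = 1
β ∧ β = 3/5 ∧ 3/5 = 3/5
β ∧ (β ∧ β) = 3/5 ∧ 3/5 = 3/5
α ∧ β = 4/5 ∧ 3/5 = 3/5
α ∧ (α ∧ β) = 4/5 ∧ 3/5 = 3/5
(β ∧ (β ∧ β)) ∧ (α ∧ (α ∧ β)) = 3/5 ∧ 3/5 = 3/5
β → β = 3/5 → 3/5 = 1
(β → β) ∧ α = 1 ∧ 4/5 = 4/5
β ↔ β = 3/5 ↔ 3/5 = 1
((β → β) ∧ α) ↔ (β ↔ β) = 4/5 ↔ 1 = 4/5
((β ∧ (β ∧ β)) ∧ (α ∧ (α ∧ β))) ↔ (((β → β) ∧ α) ↔ (β ↔ β)) = 3/5 ↔ 4/5 = 4/5
((((β ↔ α) ↔ α) ∧ (β ∧ β)) → ((β → β) ↔ (β ∧ α))) ↔ (((β ∧ (β ∧ β)) ∧ (α ∧ (α ∧ β))) ↔ (((β → β) ∧ α) ↔ (β ↔ β))) = 1 ↔ 4/5 = 4/5
β → α = 3/5 → 4/5 = 1
β → α = 3/5 → 4/5 = 1
β ↔ (β → α) = 3/5 ↔ 1 = 3/5
(β → α) ∧ (β ↔ (β → α)) = 1 ∧ 3/5 = 3/5
¬α = ¬4/5 = 1/5
¬α → α = 1/5 → 4/5 = 1
((β → α) ∧ (β ↔ (β → α))) ↔ (¬α → α) = 3/5 ↔ 1 = 3/5
(((((β ↔ α) ↔ α) ∧ (β ∧ β)) → ((β → β) ↔ (β ∧ α))) ↔ (((β ∧ (β ∧ β)) ∧ (α ∧ (α ∧ β))) ↔ (((β → β) ∧ α) ↔ (β ↔ β)))) ∧ (((β → α) ∧ (β ↔ (β → α))) ↔ (¬α → α)) = 4/5 ∧ 3/5 = 3/5

3/5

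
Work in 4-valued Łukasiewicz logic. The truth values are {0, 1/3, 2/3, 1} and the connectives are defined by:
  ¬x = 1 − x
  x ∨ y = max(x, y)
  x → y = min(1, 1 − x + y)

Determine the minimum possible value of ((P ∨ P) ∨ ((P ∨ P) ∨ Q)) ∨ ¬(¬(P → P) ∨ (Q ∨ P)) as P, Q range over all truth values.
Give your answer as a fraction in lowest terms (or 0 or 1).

2/3

Take P = 0, Q = 1/3:
P ∨ P = 0 ∨ 0 = 0
P ∨ P = 0 ∨ 0 = 0
(P ∨ P) ∨ Q = 0 ∨ 1/3 = 1/3
(P ∨ P) ∨ ((P ∨ P) ∨ Q) = 0 ∨ 1/3 = 1/3
P → P = 0 → 0 = 1
¬(P → P) = ¬1 = 0
Q ∨ P = 1/3 ∨ 0 = 1/3
¬(P → P) ∨ (Q ∨ P) = 0 ∨ 1/3 = 1/3
¬(¬(P → P) ∨ (Q ∨ P)) = ¬1/3 = 2/3
((P ∨ P) ∨ ((P ∨ P) ∨ Q)) ∨ ¬(¬(P → P) ∨ (Q ∨ P)) = 1/3 ∨ 2/3 = 2/3
No assignment yields a value below 2/3, so this is the minimum.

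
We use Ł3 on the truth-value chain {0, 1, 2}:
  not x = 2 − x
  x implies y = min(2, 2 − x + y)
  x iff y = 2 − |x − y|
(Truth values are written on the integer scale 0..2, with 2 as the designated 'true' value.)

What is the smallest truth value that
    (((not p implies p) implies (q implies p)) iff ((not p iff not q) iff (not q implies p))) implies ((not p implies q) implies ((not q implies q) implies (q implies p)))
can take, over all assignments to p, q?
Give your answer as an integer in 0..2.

Take p = 1, q = 2:
not p = not 1 = 1
not p implies p = 1 implies 1 = 2
q implies p = 2 implies 1 = 1
(not p implies p) implies (q implies p) = 2 implies 1 = 1
not p = not 1 = 1
not q = not 2 = 0
not p iff not q = 1 iff 0 = 1
not q = not 2 = 0
not q implies p = 0 implies 1 = 2
(not p iff not q) iff (not q implies p) = 1 iff 2 = 1
((not p implies p) implies (q implies p)) iff ((not p iff not q) iff (not q implies p)) = 1 iff 1 = 2
not p = not 1 = 1
not p implies q = 1 implies 2 = 2
not q = not 2 = 0
not q implies q = 0 implies 2 = 2
q implies p = 2 implies 1 = 1
(not q implies q) implies (q implies p) = 2 implies 1 = 1
(not p implies q) implies ((not q implies q) implies (q implies p)) = 2 implies 1 = 1
(((not p implies p) implies (q implies p)) iff ((not p iff not q) iff (not q implies p))) implies ((not p implies q) implies ((not q implies q) implies (q implies p))) = 2 implies 1 = 1
No assignment yields a value below 1, so this is the minimum.

1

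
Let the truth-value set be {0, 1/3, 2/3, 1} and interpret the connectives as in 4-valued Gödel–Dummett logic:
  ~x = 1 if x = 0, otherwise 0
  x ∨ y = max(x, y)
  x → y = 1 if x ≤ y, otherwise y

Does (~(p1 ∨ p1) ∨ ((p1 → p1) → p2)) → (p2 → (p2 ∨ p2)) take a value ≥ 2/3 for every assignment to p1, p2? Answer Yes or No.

p1 = 0, p2 = 0 ↦ 1
p1 = 0, p2 = 1/3 ↦ 1
p1 = 0, p2 = 2/3 ↦ 1
p1 = 0, p2 = 1 ↦ 1
p1 = 1/3, p2 = 0 ↦ 1
p1 = 1/3, p2 = 1/3 ↦ 1
p1 = 1/3, p2 = 2/3 ↦ 1
p1 = 1/3, p2 = 1 ↦ 1
p1 = 2/3, p2 = 0 ↦ 1
p1 = 2/3, p2 = 1/3 ↦ 1
p1 = 2/3, p2 = 2/3 ↦ 1
p1 = 2/3, p2 = 1 ↦ 1
p1 = 1, p2 = 0 ↦ 1
p1 = 1, p2 = 1/3 ↦ 1
p1 = 1, p2 = 2/3 ↦ 1
p1 = 1, p2 = 1 ↦ 1
Every assignment gives a value ≥ 2/3.

Yes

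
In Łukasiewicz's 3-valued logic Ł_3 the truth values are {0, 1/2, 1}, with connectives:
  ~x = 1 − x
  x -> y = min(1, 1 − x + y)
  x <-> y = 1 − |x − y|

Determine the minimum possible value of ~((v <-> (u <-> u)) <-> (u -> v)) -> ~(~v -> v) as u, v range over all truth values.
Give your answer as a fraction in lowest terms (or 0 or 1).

Take u = 0, v = 1/2:
u <-> u = 0 <-> 0 = 1
v <-> (u <-> u) = 1/2 <-> 1 = 1/2
u -> v = 0 -> 1/2 = 1
(v <-> (u <-> u)) <-> (u -> v) = 1/2 <-> 1 = 1/2
~((v <-> (u <-> u)) <-> (u -> v)) = ~1/2 = 1/2
~v = ~1/2 = 1/2
~v -> v = 1/2 -> 1/2 = 1
~(~v -> v) = ~1 = 0
~((v <-> (u <-> u)) <-> (u -> v)) -> ~(~v -> v) = 1/2 -> 0 = 1/2
No assignment yields a value below 1/2, so this is the minimum.

1/2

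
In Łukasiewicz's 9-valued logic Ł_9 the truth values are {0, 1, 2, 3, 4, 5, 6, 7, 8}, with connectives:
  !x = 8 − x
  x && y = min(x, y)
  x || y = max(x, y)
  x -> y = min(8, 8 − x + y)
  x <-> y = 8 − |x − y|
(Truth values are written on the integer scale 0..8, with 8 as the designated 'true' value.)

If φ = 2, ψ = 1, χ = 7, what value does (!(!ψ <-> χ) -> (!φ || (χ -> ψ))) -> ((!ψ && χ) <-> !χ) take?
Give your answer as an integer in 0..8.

2

!ψ = !1 = 7
!ψ <-> χ = 7 <-> 7 = 8
!(!ψ <-> χ) = !8 = 0
!φ = !2 = 6
χ -> ψ = 7 -> 1 = 2
!φ || (χ -> ψ) = 6 || 2 = 6
!(!ψ <-> χ) -> (!φ || (χ -> ψ)) = 0 -> 6 = 8
!ψ = !1 = 7
!ψ && χ = 7 && 7 = 7
!χ = !7 = 1
(!ψ && χ) <-> !χ = 7 <-> 1 = 2
(!(!ψ <-> χ) -> (!φ || (χ -> ψ))) -> ((!ψ && χ) <-> !χ) = 8 -> 2 = 2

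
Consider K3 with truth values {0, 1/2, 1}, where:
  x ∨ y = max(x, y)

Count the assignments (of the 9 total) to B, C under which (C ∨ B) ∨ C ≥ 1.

B = 0, C = 0 ↦ 0  <
B = 0, C = 1/2 ↦ 1/2  <
B = 0, C = 1 ↦ 1  ≥
B = 1/2, C = 0 ↦ 1/2  <
B = 1/2, C = 1/2 ↦ 1/2  <
B = 1/2, C = 1 ↦ 1  ≥
B = 1, C = 0 ↦ 1  ≥
B = 1, C = 1/2 ↦ 1  ≥
B = 1, C = 1 ↦ 1  ≥
So 5 of the 9 assignments meet the threshold.

5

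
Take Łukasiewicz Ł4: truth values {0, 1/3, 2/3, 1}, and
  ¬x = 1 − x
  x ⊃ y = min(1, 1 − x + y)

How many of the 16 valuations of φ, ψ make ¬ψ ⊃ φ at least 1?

φ = 0, ψ = 0 ↦ 0  <
φ = 0, ψ = 1/3 ↦ 1/3  <
φ = 0, ψ = 2/3 ↦ 2/3  <
φ = 0, ψ = 1 ↦ 1  ≥
φ = 1/3, ψ = 0 ↦ 1/3  <
φ = 1/3, ψ = 1/3 ↦ 2/3  <
φ = 1/3, ψ = 2/3 ↦ 1  ≥
φ = 1/3, ψ = 1 ↦ 1  ≥
φ = 2/3, ψ = 0 ↦ 2/3  <
φ = 2/3, ψ = 1/3 ↦ 1  ≥
φ = 2/3, ψ = 2/3 ↦ 1  ≥
φ = 2/3, ψ = 1 ↦ 1  ≥
φ = 1, ψ = 0 ↦ 1  ≥
φ = 1, ψ = 1/3 ↦ 1  ≥
φ = 1, ψ = 2/3 ↦ 1  ≥
φ = 1, ψ = 1 ↦ 1  ≥
So 10 of the 16 assignments meet the threshold.

10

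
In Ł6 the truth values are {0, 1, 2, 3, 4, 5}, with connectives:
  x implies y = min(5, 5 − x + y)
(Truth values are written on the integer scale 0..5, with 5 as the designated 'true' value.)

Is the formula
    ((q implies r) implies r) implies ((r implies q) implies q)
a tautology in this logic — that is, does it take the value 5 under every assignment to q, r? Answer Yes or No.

At q = 2, r = 1, for instance:
q implies r = 2 implies 1 = 4
(q implies r) implies r = 4 implies 1 = 2
r implies q = 1 implies 2 = 5
(r implies q) implies q = 5 implies 2 = 2
((q implies r) implies r) implies ((r implies q) implies q) = 2 implies 2 = 5
and checking the remaining 35 assignments likewise gives ≥ 5 in every case.

Yes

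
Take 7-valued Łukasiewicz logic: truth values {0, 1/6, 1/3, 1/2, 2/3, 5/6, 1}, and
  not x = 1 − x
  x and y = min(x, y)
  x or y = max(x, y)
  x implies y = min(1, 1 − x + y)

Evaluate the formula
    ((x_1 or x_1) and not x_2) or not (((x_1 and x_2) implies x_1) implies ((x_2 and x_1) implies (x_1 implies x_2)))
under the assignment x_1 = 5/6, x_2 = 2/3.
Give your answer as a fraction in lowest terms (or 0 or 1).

1/3

x_1 or x_1 = 5/6 or 5/6 = 5/6
not x_2 = not 2/3 = 1/3
(x_1 or x_1) and not x_2 = 5/6 and 1/3 = 1/3
x_1 and x_2 = 5/6 and 2/3 = 2/3
(x_1 and x_2) implies x_1 = 2/3 implies 5/6 = 1
x_2 and x_1 = 2/3 and 5/6 = 2/3
x_1 implies x_2 = 5/6 implies 2/3 = 5/6
(x_2 and x_1) implies (x_1 implies x_2) = 2/3 implies 5/6 = 1
((x_1 and x_2) implies x_1) implies ((x_2 and x_1) implies (x_1 implies x_2)) = 1 implies 1 = 1
not (((x_1 and x_2) implies x_1) implies ((x_2 and x_1) implies (x_1 implies x_2))) = not 1 = 0
((x_1 or x_1) and not x_2) or not (((x_1 and x_2) implies x_1) implies ((x_2 and x_1) implies (x_1 implies x_2))) = 1/3 or 0 = 1/3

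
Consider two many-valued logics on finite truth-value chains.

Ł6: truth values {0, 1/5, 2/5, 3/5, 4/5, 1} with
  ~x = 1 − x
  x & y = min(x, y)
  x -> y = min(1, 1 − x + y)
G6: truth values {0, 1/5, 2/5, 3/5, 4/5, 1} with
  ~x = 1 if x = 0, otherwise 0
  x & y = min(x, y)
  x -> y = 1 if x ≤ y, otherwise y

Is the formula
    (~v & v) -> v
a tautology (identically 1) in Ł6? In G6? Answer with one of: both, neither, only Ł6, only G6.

In Ł6: every assignment gives 1 — tautology.
In G6: every assignment gives 1 — tautology.

both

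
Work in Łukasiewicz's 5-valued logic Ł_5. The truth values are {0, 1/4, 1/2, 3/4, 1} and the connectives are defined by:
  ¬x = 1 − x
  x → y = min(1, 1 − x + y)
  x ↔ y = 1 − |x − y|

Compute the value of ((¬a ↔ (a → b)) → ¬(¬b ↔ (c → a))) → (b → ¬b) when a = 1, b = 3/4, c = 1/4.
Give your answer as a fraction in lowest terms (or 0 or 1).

1/2

¬a = ¬1 = 0
a → b = 1 → 3/4 = 3/4
¬a ↔ (a → b) = 0 ↔ 3/4 = 1/4
¬b = ¬3/4 = 1/4
c → a = 1/4 → 1 = 1
¬b ↔ (c → a) = 1/4 ↔ 1 = 1/4
¬(¬b ↔ (c → a)) = ¬1/4 = 3/4
(¬a ↔ (a → b)) → ¬(¬b ↔ (c → a)) = 1/4 → 3/4 = 1
¬b = ¬3/4 = 1/4
b → ¬b = 3/4 → 1/4 = 1/2
((¬a ↔ (a → b)) → ¬(¬b ↔ (c → a))) → (b → ¬b) = 1 → 1/2 = 1/2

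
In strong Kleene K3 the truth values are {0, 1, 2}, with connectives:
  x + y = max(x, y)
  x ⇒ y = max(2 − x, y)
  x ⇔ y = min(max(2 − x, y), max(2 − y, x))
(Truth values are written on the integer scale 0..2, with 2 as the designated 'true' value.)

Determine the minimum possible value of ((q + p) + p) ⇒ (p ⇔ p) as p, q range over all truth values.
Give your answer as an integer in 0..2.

Take p = 1, q = 0:
q + p = 0 + 1 = 1
(q + p) + p = 1 + 1 = 1
p ⇔ p = 1 ⇔ 1 = 1
((q + p) + p) ⇒ (p ⇔ p) = 1 ⇒ 1 = 1
No assignment yields a value below 1, so this is the minimum.

1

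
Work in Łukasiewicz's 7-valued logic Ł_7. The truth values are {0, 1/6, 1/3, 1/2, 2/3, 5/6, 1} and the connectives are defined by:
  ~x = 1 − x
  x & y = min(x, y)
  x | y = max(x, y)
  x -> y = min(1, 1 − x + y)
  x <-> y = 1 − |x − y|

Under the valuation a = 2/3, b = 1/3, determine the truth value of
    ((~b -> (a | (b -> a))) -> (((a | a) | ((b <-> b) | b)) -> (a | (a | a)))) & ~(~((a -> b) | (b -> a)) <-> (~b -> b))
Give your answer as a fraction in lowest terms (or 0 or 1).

~b = ~1/3 = 2/3
b -> a = 1/3 -> 2/3 = 1
a | (b -> a) = 2/3 | 1 = 1
~b -> (a | (b -> a)) = 2/3 -> 1 = 1
a | a = 2/3 | 2/3 = 2/3
b <-> b = 1/3 <-> 1/3 = 1
(b <-> b) | b = 1 | 1/3 = 1
(a | a) | ((b <-> b) | b) = 2/3 | 1 = 1
a | a = 2/3 | 2/3 = 2/3
a | (a | a) = 2/3 | 2/3 = 2/3
((a | a) | ((b <-> b) | b)) -> (a | (a | a)) = 1 -> 2/3 = 2/3
(~b -> (a | (b -> a))) -> (((a | a) | ((b <-> b) | b)) -> (a | (a | a))) = 1 -> 2/3 = 2/3
a -> b = 2/3 -> 1/3 = 2/3
b -> a = 1/3 -> 2/3 = 1
(a -> b) | (b -> a) = 2/3 | 1 = 1
~((a -> b) | (b -> a)) = ~1 = 0
~b = ~1/3 = 2/3
~b -> b = 2/3 -> 1/3 = 2/3
~((a -> b) | (b -> a)) <-> (~b -> b) = 0 <-> 2/3 = 1/3
~(~((a -> b) | (b -> a)) <-> (~b -> b)) = ~1/3 = 2/3
((~b -> (a | (b -> a))) -> (((a | a) | ((b <-> b) | b)) -> (a | (a | a)))) & ~(~((a -> b) | (b -> a)) <-> (~b -> b)) = 2/3 & 2/3 = 2/3

2/3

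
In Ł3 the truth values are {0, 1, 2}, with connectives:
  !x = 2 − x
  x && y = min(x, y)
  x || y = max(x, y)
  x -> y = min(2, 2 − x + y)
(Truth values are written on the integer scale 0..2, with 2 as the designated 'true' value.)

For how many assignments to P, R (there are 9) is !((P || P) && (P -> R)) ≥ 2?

P = 0, R = 0 ↦ 2  ≥
P = 0, R = 1 ↦ 2  ≥
P = 0, R = 2 ↦ 2  ≥
P = 1, R = 0 ↦ 1  <
P = 1, R = 1 ↦ 1  <
P = 1, R = 2 ↦ 1  <
P = 2, R = 0 ↦ 2  ≥
P = 2, R = 1 ↦ 1  <
P = 2, R = 2 ↦ 0  <
So 4 of the 9 assignments meet the threshold.

4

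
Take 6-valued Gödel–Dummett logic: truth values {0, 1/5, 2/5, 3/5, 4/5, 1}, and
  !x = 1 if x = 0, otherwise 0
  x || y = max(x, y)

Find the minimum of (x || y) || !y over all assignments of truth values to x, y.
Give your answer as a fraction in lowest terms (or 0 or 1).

1/5

Take x = 0, y = 1/5:
x || y = 0 || 1/5 = 1/5
!y = !1/5 = 0
(x || y) || !y = 1/5 || 0 = 1/5
No assignment yields a value below 1/5, so this is the minimum.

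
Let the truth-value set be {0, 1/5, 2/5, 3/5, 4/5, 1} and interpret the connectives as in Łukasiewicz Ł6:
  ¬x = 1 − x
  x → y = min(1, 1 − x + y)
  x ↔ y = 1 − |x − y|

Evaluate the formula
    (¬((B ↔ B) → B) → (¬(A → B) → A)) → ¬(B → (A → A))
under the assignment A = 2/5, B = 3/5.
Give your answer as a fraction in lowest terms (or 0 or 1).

0

B ↔ B = 3/5 ↔ 3/5 = 1
(B ↔ B) → B = 1 → 3/5 = 3/5
¬((B ↔ B) → B) = ¬3/5 = 2/5
A → B = 2/5 → 3/5 = 1
¬(A → B) = ¬1 = 0
¬(A → B) → A = 0 → 2/5 = 1
¬((B ↔ B) → B) → (¬(A → B) → A) = 2/5 → 1 = 1
A → A = 2/5 → 2/5 = 1
B → (A → A) = 3/5 → 1 = 1
¬(B → (A → A)) = ¬1 = 0
(¬((B ↔ B) → B) → (¬(A → B) → A)) → ¬(B → (A → A)) = 1 → 0 = 0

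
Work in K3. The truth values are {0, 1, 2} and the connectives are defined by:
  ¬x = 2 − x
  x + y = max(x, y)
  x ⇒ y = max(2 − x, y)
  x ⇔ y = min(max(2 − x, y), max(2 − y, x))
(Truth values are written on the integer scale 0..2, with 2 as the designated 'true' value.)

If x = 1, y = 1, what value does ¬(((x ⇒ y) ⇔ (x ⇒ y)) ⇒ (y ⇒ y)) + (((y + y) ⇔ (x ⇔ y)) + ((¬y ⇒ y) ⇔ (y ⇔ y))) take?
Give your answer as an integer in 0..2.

1

x ⇒ y = 1 ⇒ 1 = 1
x ⇒ y = 1 ⇒ 1 = 1
(x ⇒ y) ⇔ (x ⇒ y) = 1 ⇔ 1 = 1
y ⇒ y = 1 ⇒ 1 = 1
((x ⇒ y) ⇔ (x ⇒ y)) ⇒ (y ⇒ y) = 1 ⇒ 1 = 1
¬(((x ⇒ y) ⇔ (x ⇒ y)) ⇒ (y ⇒ y)) = ¬1 = 1
y + y = 1 + 1 = 1
x ⇔ y = 1 ⇔ 1 = 1
(y + y) ⇔ (x ⇔ y) = 1 ⇔ 1 = 1
¬y = ¬1 = 1
¬y ⇒ y = 1 ⇒ 1 = 1
y ⇔ y = 1 ⇔ 1 = 1
(¬y ⇒ y) ⇔ (y ⇔ y) = 1 ⇔ 1 = 1
((y + y) ⇔ (x ⇔ y)) + ((¬y ⇒ y) ⇔ (y ⇔ y)) = 1 + 1 = 1
¬(((x ⇒ y) ⇔ (x ⇒ y)) ⇒ (y ⇒ y)) + (((y + y) ⇔ (x ⇔ y)) + ((¬y ⇒ y) ⇔ (y ⇔ y))) = 1 + 1 = 1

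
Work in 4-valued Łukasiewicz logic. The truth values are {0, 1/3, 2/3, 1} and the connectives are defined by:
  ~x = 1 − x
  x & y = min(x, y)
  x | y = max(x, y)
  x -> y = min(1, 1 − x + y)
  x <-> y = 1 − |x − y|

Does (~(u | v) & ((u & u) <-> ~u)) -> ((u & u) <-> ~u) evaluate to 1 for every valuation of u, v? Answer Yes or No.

Yes

u = 0, v = 0 ↦ 1
u = 0, v = 1/3 ↦ 1
u = 0, v = 2/3 ↦ 1
u = 0, v = 1 ↦ 1
u = 1/3, v = 0 ↦ 1
u = 1/3, v = 1/3 ↦ 1
u = 1/3, v = 2/3 ↦ 1
u = 1/3, v = 1 ↦ 1
u = 2/3, v = 0 ↦ 1
u = 2/3, v = 1/3 ↦ 1
u = 2/3, v = 2/3 ↦ 1
u = 2/3, v = 1 ↦ 1
u = 1, v = 0 ↦ 1
u = 1, v = 1/3 ↦ 1
u = 1, v = 2/3 ↦ 1
u = 1, v = 1 ↦ 1
Every assignment gives a value ≥ 1.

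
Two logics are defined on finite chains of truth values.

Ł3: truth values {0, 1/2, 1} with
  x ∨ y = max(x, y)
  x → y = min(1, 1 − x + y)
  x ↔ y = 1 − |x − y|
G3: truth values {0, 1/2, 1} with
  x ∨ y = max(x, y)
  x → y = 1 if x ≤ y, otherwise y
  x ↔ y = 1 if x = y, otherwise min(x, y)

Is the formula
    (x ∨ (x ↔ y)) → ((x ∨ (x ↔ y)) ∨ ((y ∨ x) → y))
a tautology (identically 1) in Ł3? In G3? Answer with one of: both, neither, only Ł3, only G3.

In Ł3: every assignment gives 1 — tautology.
In G3: every assignment gives 1 — tautology.

both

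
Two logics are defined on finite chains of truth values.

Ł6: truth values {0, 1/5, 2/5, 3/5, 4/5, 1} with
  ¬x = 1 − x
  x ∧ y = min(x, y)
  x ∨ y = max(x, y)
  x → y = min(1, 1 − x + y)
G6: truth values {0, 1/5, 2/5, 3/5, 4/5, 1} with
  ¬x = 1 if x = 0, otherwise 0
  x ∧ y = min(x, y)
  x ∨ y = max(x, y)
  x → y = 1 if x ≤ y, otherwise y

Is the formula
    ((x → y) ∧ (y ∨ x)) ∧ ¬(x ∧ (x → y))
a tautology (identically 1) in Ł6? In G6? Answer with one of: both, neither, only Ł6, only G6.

neither

In Ł6: at x = 0, y = 0 the value is 0 — not a tautology.
In G6: at x = 0, y = 0 the value is 0 — not a tautology.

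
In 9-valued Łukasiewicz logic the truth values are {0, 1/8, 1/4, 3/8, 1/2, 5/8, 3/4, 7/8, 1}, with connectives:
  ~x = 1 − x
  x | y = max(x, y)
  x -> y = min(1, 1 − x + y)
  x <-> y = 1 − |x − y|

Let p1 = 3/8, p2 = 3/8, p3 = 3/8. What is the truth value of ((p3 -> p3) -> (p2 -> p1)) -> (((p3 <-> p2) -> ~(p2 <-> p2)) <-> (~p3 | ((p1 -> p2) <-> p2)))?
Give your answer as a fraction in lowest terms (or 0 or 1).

3/8

p3 -> p3 = 3/8 -> 3/8 = 1
p2 -> p1 = 3/8 -> 3/8 = 1
(p3 -> p3) -> (p2 -> p1) = 1 -> 1 = 1
p3 <-> p2 = 3/8 <-> 3/8 = 1
p2 <-> p2 = 3/8 <-> 3/8 = 1
~(p2 <-> p2) = ~1 = 0
(p3 <-> p2) -> ~(p2 <-> p2) = 1 -> 0 = 0
~p3 = ~3/8 = 5/8
p1 -> p2 = 3/8 -> 3/8 = 1
(p1 -> p2) <-> p2 = 1 <-> 3/8 = 3/8
~p3 | ((p1 -> p2) <-> p2) = 5/8 | 3/8 = 5/8
((p3 <-> p2) -> ~(p2 <-> p2)) <-> (~p3 | ((p1 -> p2) <-> p2)) = 0 <-> 5/8 = 3/8
((p3 -> p3) -> (p2 -> p1)) -> (((p3 <-> p2) -> ~(p2 <-> p2)) <-> (~p3 | ((p1 -> p2) <-> p2))) = 1 -> 3/8 = 3/8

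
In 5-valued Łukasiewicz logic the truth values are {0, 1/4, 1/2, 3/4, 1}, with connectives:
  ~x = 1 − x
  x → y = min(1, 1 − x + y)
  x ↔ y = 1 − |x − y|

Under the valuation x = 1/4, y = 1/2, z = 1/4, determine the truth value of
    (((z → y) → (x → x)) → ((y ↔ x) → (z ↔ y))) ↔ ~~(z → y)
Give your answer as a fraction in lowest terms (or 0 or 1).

1

z → y = 1/4 → 1/2 = 1
x → x = 1/4 → 1/4 = 1
(z → y) → (x → x) = 1 → 1 = 1
y ↔ x = 1/2 ↔ 1/4 = 3/4
z ↔ y = 1/4 ↔ 1/2 = 3/4
(y ↔ x) → (z ↔ y) = 3/4 → 3/4 = 1
((z → y) → (x → x)) → ((y ↔ x) → (z ↔ y)) = 1 → 1 = 1
z → y = 1/4 → 1/2 = 1
~(z → y) = ~1 = 0
~~(z → y) = ~0 = 1
(((z → y) → (x → x)) → ((y ↔ x) → (z ↔ y))) ↔ ~~(z → y) = 1 ↔ 1 = 1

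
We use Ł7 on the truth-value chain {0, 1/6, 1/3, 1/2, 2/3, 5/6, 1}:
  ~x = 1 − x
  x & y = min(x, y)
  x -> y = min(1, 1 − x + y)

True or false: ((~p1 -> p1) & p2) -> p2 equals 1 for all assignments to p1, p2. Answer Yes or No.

At p1 = 1/2, p2 = 1/3, for instance:
~p1 = ~1/2 = 1/2
~p1 -> p1 = 1/2 -> 1/2 = 1
(~p1 -> p1) & p2 = 1 & 1/3 = 1/3
((~p1 -> p1) & p2) -> p2 = 1/3 -> 1/3 = 1
and checking the remaining 48 assignments likewise gives ≥ 1 in every case.

Yes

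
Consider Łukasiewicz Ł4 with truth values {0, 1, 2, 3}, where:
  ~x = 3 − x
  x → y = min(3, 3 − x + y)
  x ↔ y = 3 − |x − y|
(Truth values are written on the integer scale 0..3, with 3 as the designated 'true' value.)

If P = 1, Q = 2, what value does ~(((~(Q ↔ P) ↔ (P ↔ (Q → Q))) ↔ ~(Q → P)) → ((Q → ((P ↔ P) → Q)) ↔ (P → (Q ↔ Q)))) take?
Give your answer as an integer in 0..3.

Q ↔ P = 2 ↔ 1 = 2
~(Q ↔ P) = ~2 = 1
Q → Q = 2 → 2 = 3
P ↔ (Q → Q) = 1 ↔ 3 = 1
~(Q ↔ P) ↔ (P ↔ (Q → Q)) = 1 ↔ 1 = 3
Q → P = 2 → 1 = 2
~(Q → P) = ~2 = 1
(~(Q ↔ P) ↔ (P ↔ (Q → Q))) ↔ ~(Q → P) = 3 ↔ 1 = 1
P ↔ P = 1 ↔ 1 = 3
(P ↔ P) → Q = 3 → 2 = 2
Q → ((P ↔ P) → Q) = 2 → 2 = 3
Q ↔ Q = 2 ↔ 2 = 3
P → (Q ↔ Q) = 1 → 3 = 3
(Q → ((P ↔ P) → Q)) ↔ (P → (Q ↔ Q)) = 3 ↔ 3 = 3
((~(Q ↔ P) ↔ (P ↔ (Q → Q))) ↔ ~(Q → P)) → ((Q → ((P ↔ P) → Q)) ↔ (P → (Q ↔ Q))) = 1 → 3 = 3
~(((~(Q ↔ P) ↔ (P ↔ (Q → Q))) ↔ ~(Q → P)) → ((Q → ((P ↔ P) → Q)) ↔ (P → (Q ↔ Q)))) = ~3 = 0

0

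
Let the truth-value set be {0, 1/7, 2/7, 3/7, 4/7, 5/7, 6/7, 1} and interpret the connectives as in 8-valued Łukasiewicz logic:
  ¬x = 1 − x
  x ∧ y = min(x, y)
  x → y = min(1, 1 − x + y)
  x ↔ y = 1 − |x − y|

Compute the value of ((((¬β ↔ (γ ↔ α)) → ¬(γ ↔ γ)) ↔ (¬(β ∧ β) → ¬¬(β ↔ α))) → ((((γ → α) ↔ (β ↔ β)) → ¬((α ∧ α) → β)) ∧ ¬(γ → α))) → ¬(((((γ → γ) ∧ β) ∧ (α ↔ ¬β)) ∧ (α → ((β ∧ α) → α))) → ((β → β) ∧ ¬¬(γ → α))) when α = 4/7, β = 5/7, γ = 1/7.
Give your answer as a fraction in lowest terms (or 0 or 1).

2/7

¬β = ¬5/7 = 2/7
γ ↔ α = 1/7 ↔ 4/7 = 4/7
¬β ↔ (γ ↔ α) = 2/7 ↔ 4/7 = 5/7
γ ↔ γ = 1/7 ↔ 1/7 = 1
¬(γ ↔ γ) = ¬1 = 0
(¬β ↔ (γ ↔ α)) → ¬(γ ↔ γ) = 5/7 → 0 = 2/7
β ∧ β = 5/7 ∧ 5/7 = 5/7
¬(β ∧ β) = ¬5/7 = 2/7
β ↔ α = 5/7 ↔ 4/7 = 6/7
¬(β ↔ α) = ¬6/7 = 1/7
¬¬(β ↔ α) = ¬1/7 = 6/7
¬(β ∧ β) → ¬¬(β ↔ α) = 2/7 → 6/7 = 1
((¬β ↔ (γ ↔ α)) → ¬(γ ↔ γ)) ↔ (¬(β ∧ β) → ¬¬(β ↔ α)) = 2/7 ↔ 1 = 2/7
γ → α = 1/7 → 4/7 = 1
β ↔ β = 5/7 ↔ 5/7 = 1
(γ → α) ↔ (β ↔ β) = 1 ↔ 1 = 1
α ∧ α = 4/7 ∧ 4/7 = 4/7
(α ∧ α) → β = 4/7 → 5/7 = 1
¬((α ∧ α) → β) = ¬1 = 0
((γ → α) ↔ (β ↔ β)) → ¬((α ∧ α) → β) = 1 → 0 = 0
γ → α = 1/7 → 4/7 = 1
¬(γ → α) = ¬1 = 0
(((γ → α) ↔ (β ↔ β)) → ¬((α ∧ α) → β)) ∧ ¬(γ → α) = 0 ∧ 0 = 0
(((¬β ↔ (γ ↔ α)) → ¬(γ ↔ γ)) ↔ (¬(β ∧ β) → ¬¬(β ↔ α))) → ((((γ → α) ↔ (β ↔ β)) → ¬((α ∧ α) → β)) ∧ ¬(γ → α)) = 2/7 → 0 = 5/7
γ → γ = 1/7 → 1/7 = 1
(γ → γ) ∧ β = 1 ∧ 5/7 = 5/7
¬β = ¬5/7 = 2/7
α ↔ ¬β = 4/7 ↔ 2/7 = 5/7
((γ → γ) ∧ β) ∧ (α ↔ ¬β) = 5/7 ∧ 5/7 = 5/7
β ∧ α = 5/7 ∧ 4/7 = 4/7
(β ∧ α) → α = 4/7 → 4/7 = 1
α → ((β ∧ α) → α) = 4/7 → 1 = 1
(((γ → γ) ∧ β) ∧ (α ↔ ¬β)) ∧ (α → ((β ∧ α) → α)) = 5/7 ∧ 1 = 5/7
β → β = 5/7 → 5/7 = 1
γ → α = 1/7 → 4/7 = 1
¬(γ → α) = ¬1 = 0
¬¬(γ → α) = ¬0 = 1
(β → β) ∧ ¬¬(γ → α) = 1 ∧ 1 = 1
((((γ → γ) ∧ β) ∧ (α ↔ ¬β)) ∧ (α → ((β ∧ α) → α))) → ((β → β) ∧ ¬¬(γ → α)) = 5/7 → 1 = 1
¬(((((γ → γ) ∧ β) ∧ (α ↔ ¬β)) ∧ (α → ((β ∧ α) → α))) → ((β → β) ∧ ¬¬(γ → α))) = ¬1 = 0
((((¬β ↔ (γ ↔ α)) → ¬(γ ↔ γ)) ↔ (¬(β ∧ β) → ¬¬(β ↔ α))) → ((((γ → α) ↔ (β ↔ β)) → ¬((α ∧ α) → β)) ∧ ¬(γ → α))) → ¬(((((γ → γ) ∧ β) ∧ (α ↔ ¬β)) ∧ (α → ((β ∧ α) → α))) → ((β → β) ∧ ¬¬(γ → α))) = 5/7 → 0 = 2/7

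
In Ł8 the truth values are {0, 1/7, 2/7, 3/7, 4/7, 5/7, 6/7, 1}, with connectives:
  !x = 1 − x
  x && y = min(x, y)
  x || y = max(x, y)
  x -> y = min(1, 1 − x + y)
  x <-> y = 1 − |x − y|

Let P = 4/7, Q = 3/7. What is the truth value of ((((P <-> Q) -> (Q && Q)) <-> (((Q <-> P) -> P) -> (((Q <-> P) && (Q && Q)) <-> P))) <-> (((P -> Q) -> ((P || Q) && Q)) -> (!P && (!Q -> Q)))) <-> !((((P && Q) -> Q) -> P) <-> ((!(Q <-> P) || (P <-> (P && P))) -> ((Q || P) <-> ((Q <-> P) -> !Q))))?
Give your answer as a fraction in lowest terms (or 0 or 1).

P <-> Q = 4/7 <-> 3/7 = 6/7
Q && Q = 3/7 && 3/7 = 3/7
(P <-> Q) -> (Q && Q) = 6/7 -> 3/7 = 4/7
Q <-> P = 3/7 <-> 4/7 = 6/7
(Q <-> P) -> P = 6/7 -> 4/7 = 5/7
Q <-> P = 3/7 <-> 4/7 = 6/7
Q && Q = 3/7 && 3/7 = 3/7
(Q <-> P) && (Q && Q) = 6/7 && 3/7 = 3/7
((Q <-> P) && (Q && Q)) <-> P = 3/7 <-> 4/7 = 6/7
((Q <-> P) -> P) -> (((Q <-> P) && (Q && Q)) <-> P) = 5/7 -> 6/7 = 1
((P <-> Q) -> (Q && Q)) <-> (((Q <-> P) -> P) -> (((Q <-> P) && (Q && Q)) <-> P)) = 4/7 <-> 1 = 4/7
P -> Q = 4/7 -> 3/7 = 6/7
P || Q = 4/7 || 3/7 = 4/7
(P || Q) && Q = 4/7 && 3/7 = 3/7
(P -> Q) -> ((P || Q) && Q) = 6/7 -> 3/7 = 4/7
!P = !4/7 = 3/7
!Q = !3/7 = 4/7
!Q -> Q = 4/7 -> 3/7 = 6/7
!P && (!Q -> Q) = 3/7 && 6/7 = 3/7
((P -> Q) -> ((P || Q) && Q)) -> (!P && (!Q -> Q)) = 4/7 -> 3/7 = 6/7
(((P <-> Q) -> (Q && Q)) <-> (((Q <-> P) -> P) -> (((Q <-> P) && (Q && Q)) <-> P))) <-> (((P -> Q) -> ((P || Q) && Q)) -> (!P && (!Q -> Q))) = 4/7 <-> 6/7 = 5/7
P && Q = 4/7 && 3/7 = 3/7
(P && Q) -> Q = 3/7 -> 3/7 = 1
((P && Q) -> Q) -> P = 1 -> 4/7 = 4/7
Q <-> P = 3/7 <-> 4/7 = 6/7
!(Q <-> P) = !6/7 = 1/7
P && P = 4/7 && 4/7 = 4/7
P <-> (P && P) = 4/7 <-> 4/7 = 1
!(Q <-> P) || (P <-> (P && P)) = 1/7 || 1 = 1
Q || P = 3/7 || 4/7 = 4/7
Q <-> P = 3/7 <-> 4/7 = 6/7
!Q = !3/7 = 4/7
(Q <-> P) -> !Q = 6/7 -> 4/7 = 5/7
(Q || P) <-> ((Q <-> P) -> !Q) = 4/7 <-> 5/7 = 6/7
(!(Q <-> P) || (P <-> (P && P))) -> ((Q || P) <-> ((Q <-> P) -> !Q)) = 1 -> 6/7 = 6/7
(((P && Q) -> Q) -> P) <-> ((!(Q <-> P) || (P <-> (P && P))) -> ((Q || P) <-> ((Q <-> P) -> !Q))) = 4/7 <-> 6/7 = 5/7
!((((P && Q) -> Q) -> P) <-> ((!(Q <-> P) || (P <-> (P && P))) -> ((Q || P) <-> ((Q <-> P) -> !Q)))) = !5/7 = 2/7
((((P <-> Q) -> (Q && Q)) <-> (((Q <-> P) -> P) -> (((Q <-> P) && (Q && Q)) <-> P))) <-> (((P -> Q) -> ((P || Q) && Q)) -> (!P && (!Q -> Q)))) <-> !((((P && Q) -> Q) -> P) <-> ((!(Q <-> P) || (P <-> (P && P))) -> ((Q || P) <-> ((Q <-> P) -> !Q)))) = 5/7 <-> 2/7 = 4/7

4/7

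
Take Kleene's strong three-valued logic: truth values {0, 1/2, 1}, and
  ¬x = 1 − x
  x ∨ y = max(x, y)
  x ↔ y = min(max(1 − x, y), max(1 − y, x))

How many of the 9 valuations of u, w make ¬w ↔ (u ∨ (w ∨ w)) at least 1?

1

u = 0, w = 0 ↦ 0  <
u = 0, w = 1/2 ↦ 1/2  <
u = 0, w = 1 ↦ 0  <
u = 1/2, w = 0 ↦ 1/2  <
u = 1/2, w = 1/2 ↦ 1/2  <
u = 1/2, w = 1 ↦ 0  <
u = 1, w = 0 ↦ 1  ≥
u = 1, w = 1/2 ↦ 1/2  <
u = 1, w = 1 ↦ 0  <
So 1 of the 9 assignments meets the threshold.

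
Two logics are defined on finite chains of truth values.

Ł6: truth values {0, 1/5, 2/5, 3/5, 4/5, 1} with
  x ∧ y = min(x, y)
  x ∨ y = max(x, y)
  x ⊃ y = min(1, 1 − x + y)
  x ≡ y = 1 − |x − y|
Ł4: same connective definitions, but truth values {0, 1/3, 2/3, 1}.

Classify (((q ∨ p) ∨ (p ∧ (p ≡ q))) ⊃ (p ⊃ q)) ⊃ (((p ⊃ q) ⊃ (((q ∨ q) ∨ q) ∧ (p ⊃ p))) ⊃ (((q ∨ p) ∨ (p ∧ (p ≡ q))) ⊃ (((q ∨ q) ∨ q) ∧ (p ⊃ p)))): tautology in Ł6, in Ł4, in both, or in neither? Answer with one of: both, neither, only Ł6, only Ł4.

In Ł6: every assignment gives 1 — tautology.
In Ł4: every assignment gives 1 — tautology.

both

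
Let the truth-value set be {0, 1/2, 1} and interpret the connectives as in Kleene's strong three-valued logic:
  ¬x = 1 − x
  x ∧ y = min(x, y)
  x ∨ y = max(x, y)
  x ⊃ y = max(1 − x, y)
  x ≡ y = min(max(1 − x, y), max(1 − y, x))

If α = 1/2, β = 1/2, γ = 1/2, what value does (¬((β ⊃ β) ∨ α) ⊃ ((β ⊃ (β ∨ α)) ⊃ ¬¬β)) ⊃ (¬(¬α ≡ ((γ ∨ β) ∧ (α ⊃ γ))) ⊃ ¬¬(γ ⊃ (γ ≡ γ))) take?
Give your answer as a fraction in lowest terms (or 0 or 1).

β ⊃ β = 1/2 ⊃ 1/2 = 1/2
(β ⊃ β) ∨ α = 1/2 ∨ 1/2 = 1/2
¬((β ⊃ β) ∨ α) = ¬1/2 = 1/2
β ∨ α = 1/2 ∨ 1/2 = 1/2
β ⊃ (β ∨ α) = 1/2 ⊃ 1/2 = 1/2
¬β = ¬1/2 = 1/2
¬¬β = ¬1/2 = 1/2
(β ⊃ (β ∨ α)) ⊃ ¬¬β = 1/2 ⊃ 1/2 = 1/2
¬((β ⊃ β) ∨ α) ⊃ ((β ⊃ (β ∨ α)) ⊃ ¬¬β) = 1/2 ⊃ 1/2 = 1/2
¬α = ¬1/2 = 1/2
γ ∨ β = 1/2 ∨ 1/2 = 1/2
α ⊃ γ = 1/2 ⊃ 1/2 = 1/2
(γ ∨ β) ∧ (α ⊃ γ) = 1/2 ∧ 1/2 = 1/2
¬α ≡ ((γ ∨ β) ∧ (α ⊃ γ)) = 1/2 ≡ 1/2 = 1/2
¬(¬α ≡ ((γ ∨ β) ∧ (α ⊃ γ))) = ¬1/2 = 1/2
γ ≡ γ = 1/2 ≡ 1/2 = 1/2
γ ⊃ (γ ≡ γ) = 1/2 ⊃ 1/2 = 1/2
¬(γ ⊃ (γ ≡ γ)) = ¬1/2 = 1/2
¬¬(γ ⊃ (γ ≡ γ)) = ¬1/2 = 1/2
¬(¬α ≡ ((γ ∨ β) ∧ (α ⊃ γ))) ⊃ ¬¬(γ ⊃ (γ ≡ γ)) = 1/2 ⊃ 1/2 = 1/2
(¬((β ⊃ β) ∨ α) ⊃ ((β ⊃ (β ∨ α)) ⊃ ¬¬β)) ⊃ (¬(¬α ≡ ((γ ∨ β) ∧ (α ⊃ γ))) ⊃ ¬¬(γ ⊃ (γ ≡ γ))) = 1/2 ⊃ 1/2 = 1/2

1/2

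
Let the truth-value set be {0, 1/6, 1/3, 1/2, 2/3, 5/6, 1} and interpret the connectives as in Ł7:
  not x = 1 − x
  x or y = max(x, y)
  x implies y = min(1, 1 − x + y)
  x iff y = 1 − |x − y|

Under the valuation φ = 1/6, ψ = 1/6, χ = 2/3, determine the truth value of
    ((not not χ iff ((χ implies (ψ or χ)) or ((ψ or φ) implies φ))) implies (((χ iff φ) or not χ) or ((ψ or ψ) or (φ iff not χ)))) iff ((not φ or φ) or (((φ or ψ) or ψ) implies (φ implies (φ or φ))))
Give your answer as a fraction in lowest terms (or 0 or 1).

not χ = not 2/3 = 1/3
not not χ = not 1/3 = 2/3
ψ or χ = 1/6 or 2/3 = 2/3
χ implies (ψ or χ) = 2/3 implies 2/3 = 1
ψ or φ = 1/6 or 1/6 = 1/6
(ψ or φ) implies φ = 1/6 implies 1/6 = 1
(χ implies (ψ or χ)) or ((ψ or φ) implies φ) = 1 or 1 = 1
not not χ iff ((χ implies (ψ or χ)) or ((ψ or φ) implies φ)) = 2/3 iff 1 = 2/3
χ iff φ = 2/3 iff 1/6 = 1/2
not χ = not 2/3 = 1/3
(χ iff φ) or not χ = 1/2 or 1/3 = 1/2
ψ or ψ = 1/6 or 1/6 = 1/6
not χ = not 2/3 = 1/3
φ iff not χ = 1/6 iff 1/3 = 5/6
(ψ or ψ) or (φ iff not χ) = 1/6 or 5/6 = 5/6
((χ iff φ) or not χ) or ((ψ or ψ) or (φ iff not χ)) = 1/2 or 5/6 = 5/6
(not not χ iff ((χ implies (ψ or χ)) or ((ψ or φ) implies φ))) implies (((χ iff φ) or not χ) or ((ψ or ψ) or (φ iff not χ))) = 2/3 implies 5/6 = 1
not φ = not 1/6 = 5/6
not φ or φ = 5/6 or 1/6 = 5/6
φ or ψ = 1/6 or 1/6 = 1/6
(φ or ψ) or ψ = 1/6 or 1/6 = 1/6
φ or φ = 1/6 or 1/6 = 1/6
φ implies (φ or φ) = 1/6 implies 1/6 = 1
((φ or ψ) or ψ) implies (φ implies (φ or φ)) = 1/6 implies 1 = 1
(not φ or φ) or (((φ or ψ) or ψ) implies (φ implies (φ or φ))) = 5/6 or 1 = 1
((not not χ iff ((χ implies (ψ or χ)) or ((ψ or φ) implies φ))) implies (((χ iff φ) or not χ) or ((ψ or ψ) or (φ iff not χ)))) iff ((not φ or φ) or (((φ or ψ) or ψ) implies (φ implies (φ or φ)))) = 1 iff 1 = 1

1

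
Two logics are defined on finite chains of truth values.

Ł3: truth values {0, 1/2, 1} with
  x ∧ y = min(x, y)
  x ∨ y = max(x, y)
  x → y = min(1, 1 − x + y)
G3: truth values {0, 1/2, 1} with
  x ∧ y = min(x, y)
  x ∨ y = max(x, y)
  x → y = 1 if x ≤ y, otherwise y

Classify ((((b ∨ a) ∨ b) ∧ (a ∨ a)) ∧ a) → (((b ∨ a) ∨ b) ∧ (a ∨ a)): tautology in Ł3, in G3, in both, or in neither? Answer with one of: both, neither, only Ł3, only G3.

both

In Ł3: every assignment gives 1 — tautology.
In G3: every assignment gives 1 — tautology.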